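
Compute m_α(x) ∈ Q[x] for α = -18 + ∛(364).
m_α(x) = x^3 + 54x^2 + 972x + 5468

Set β = α + 18 = ∛(364), so β^3 = 364. Then (α + 18)^3 - 364 = 0, i.e. α is a root of g(x) = (x + 18)^3 - 364 = x^3 + 54x^2 + 972x + 5468. Since g(x) = h(x + 18) where h(x) = x^3 - 364, and h is irreducible over Q (because 364 is not a perfect cube, so h has no rational root, and a monic cubic with no rational root is irreducible), g is also irreducible (irreducibility is preserved under the substitution x → x + 18). Hence m_α(x) = x^3 + 54x^2 + 972x + 5468.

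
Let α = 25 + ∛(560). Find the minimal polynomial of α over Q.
m_α(x) = x^3 - 75x^2 + 1875x - 16185

Set β = α - 25 = ∛(560), so β^3 = 560. Then (α - 25)^3 - 560 = 0, i.e. α is a root of g(x) = (x - 25)^3 - 560 = x^3 - 75x^2 + 1875x - 16185. Since g(x) = h(x - 25) where h(x) = x^3 - 560, and h is irreducible over Q (because 560 is not a perfect cube, so h has no rational root, and a monic cubic with no rational root is irreducible), g is also irreducible (irreducibility is preserved under the substitution x → x - 25). Hence m_α(x) = x^3 - 75x^2 + 1875x - 16185.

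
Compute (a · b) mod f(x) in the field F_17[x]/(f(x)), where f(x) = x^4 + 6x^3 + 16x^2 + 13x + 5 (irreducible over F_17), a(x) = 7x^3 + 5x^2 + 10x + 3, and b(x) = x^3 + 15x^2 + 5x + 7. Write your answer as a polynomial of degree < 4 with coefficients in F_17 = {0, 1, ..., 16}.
a · b ≡ 3x^3 + x^2 + 15x + 15 (mod f(x))

Multiply in F_17[x]: a(x)·b(x) = (7x^3 + 5x^2 + 10x + 3)·(x^3 + 15x^2 + 5x + 7) = 7x^6 + 8x^5 + x^4 + 6x^3 + 11x^2 + 4. This has degree ≥ 4, so divide by f(x) over F_17: 7x^6 + 8x^5 + x^4 + 6x^3 + 11x^2 + 4 = (7x^2 + 8)·(x^4 + 6x^3 + 16x^2 + 13x + 5) + (3x^3 + x^2 + 15x + 15). Hence a·b ≡ 3x^3 + x^2 + 15x + 15 (mod f). (F_17[x]/(f) is a field with 17^4 = 83521 elements since f is irreducible of degree 4.)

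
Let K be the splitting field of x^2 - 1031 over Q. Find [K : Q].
[K : Q] = 2

f(x) = x^2 - 1031 factors as (x - √1031)(x + √1031). The splitting field is K = Q(√1031). Since 1031 is squarefree and > 1, it is not a perfect square, so x^2 - 1031 is irreducible over Q and [Q(√1031) : Q] = 2. Hence [K : Q] = 2.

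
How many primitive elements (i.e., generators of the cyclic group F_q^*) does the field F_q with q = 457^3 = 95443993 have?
There are φ(95443992) = 25831872 primitive elements

F_q^* is cyclic of order q - 1 = 95443992. A cyclic group of order m has exactly φ(m) generators. Here m = 95443992 = 2^3 · 3^2 · 7 · 19 · 9967, so the number of primitive elements is φ(95443992) = 25831872.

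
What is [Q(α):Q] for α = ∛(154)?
[Q(α):Q] = 3

The minimal polynomial of α is x^3 - 154, irreducible over Q since 154 is not a perfect cube (so x^3 - 154 has no rational root). Hence [Q(α):Q] = deg(m_α) = 3.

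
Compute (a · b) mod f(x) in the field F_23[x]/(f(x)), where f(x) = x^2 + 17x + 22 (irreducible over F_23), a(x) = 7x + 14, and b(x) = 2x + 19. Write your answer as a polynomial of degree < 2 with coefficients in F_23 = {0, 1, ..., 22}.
a · b ≡ 15x + 4 (mod f(x))

Multiply in F_23[x]: a(x)·b(x) = (7x + 14)·(2x + 19) = 14x^2 + 13. This has degree ≥ 2, so divide by f(x) over F_23: 14x^2 + 13 = (14)·(x^2 + 17x + 22) + (15x + 4). Hence a·b ≡ 15x + 4 (mod f). (F_23[x]/(f) is a field with 23^2 = 529 elements since f is irreducible of degree 2.)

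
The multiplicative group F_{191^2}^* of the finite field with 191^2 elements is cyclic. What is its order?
|F_{191^2}^*| = 36480

F_{191^2} has 191^2 = 36481 elements; its multiplicative group consists of all nonzero elements, so |F_{191^2}^*| = 36481 - 1 = 36480. (It is cyclic since any finite subgroup of the multiplicative group of a field is cyclic.)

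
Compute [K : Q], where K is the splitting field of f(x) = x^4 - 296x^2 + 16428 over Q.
[K : Q] = 4

Solving the quadratic in x^2: x^2 = (296 ± √(296^2 - 4·16428))/2 = (296 ± √21904)/2 = (296 ± 148)/2, giving x^2 = 222 or x^2 = 74. So f(x) = (x^2 - 222)(x^2 - 74) and the roots of f are ±√222, ±√74. Hence the splitting field is K = Q(√222, √74). Since 222 and 74 are distinct squarefree integers > 1, their product 16428 is not a perfect square, so √74 ∉ Q(√222). By the tower law [K:Q] = [Q(√222,√74):Q(√222)] · [Q(√222):Q] = 2 · 2 = 4.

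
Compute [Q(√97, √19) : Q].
[Q(√97, √19) : Q] = 4

[Q(√97):Q] = 2 (min poly x^2 - 97, irreducible since 97 is squarefree > 1). For the top step, suppose √19 ∈ Q(√97), say √19 = c + d√97 with c, d ∈ Q. Squaring: 19 = c^2 + 97d^2 + 2cd√97. Since √97 ∉ Q this forces 2cd = 0. If d = 0 then √19 = c ∈ Q, contradicting 19 squarefree > 1. If c = 0 then 19 = 97d^2, so 97·19 = (97d)^2 is a perfect square in Q — but 97·19 = 1843 is not a perfect square (since 97 and 19 are distinct squarefree integers). Contradiction. Hence √19 ∉ Q(√97), so x^2 - 19 stays irreducible over Q(√97) and [Q(√97, √19) : Q(√97)] = 2. By the tower law, [Q(√97, √19) : Q] = 2 · 2 = 4.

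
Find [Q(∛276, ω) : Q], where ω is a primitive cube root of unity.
[Q(∛276, ω) : Q] = 6

[Q(∛276):Q] = 3 (min poly x^3 - 276, irreducible since 276 is not a perfect cube). [Q(ω):Q] = 2 (min poly x^2 + x + 1). Since Q(∛276) ⊂ R and ω ∉ R, we have ω ∉ Q(∛276), so x^2 + x + 1 remains irreducible over Q(∛276) and [Q(∛276, ω) : Q(∛276)] = 2. By the tower law, [Q(∛276, ω) : Q] = 3 · 2 = 6. (In fact Q(∛276, ω) is the splitting field of x^3 - 276 over Q.)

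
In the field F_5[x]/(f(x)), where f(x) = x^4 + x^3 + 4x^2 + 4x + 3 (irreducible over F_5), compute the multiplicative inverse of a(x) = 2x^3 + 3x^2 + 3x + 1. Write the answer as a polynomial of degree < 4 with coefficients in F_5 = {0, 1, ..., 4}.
a(x)^(-1) ≡ 4x^3 + 4x + 3 (mod f(x))

Since f is irreducible over F_5, F_5[x]/(f) is a field and a(x) ≠ 0 has an inverse. Apply the extended Euclidean algorithm to f(x) and a(x) in F_5[x]: f(x) = (3x + 1)·a(x) + (2x^2 + 3x + 2);  a(x) = (x)·(2x^2 + 3x + 2) + (x + 1);  (2x^2 + 3x + 2) = (2x + 1)·(x + 1) + (1). The last nonzero remainder is the constant 1 = gcd(f, a) in F_5. Back-substituting through the division chain expresses 1 = s(x)·a(x) + t(x)·f(x) with s(x) ≡ 4x^3 + 4x + 3 (mod f), so a(x)^(-1) ≡ s(x) = 4x^3 + 4x + 3 (mod f). Check: (2x^3 + 3x^2 + 3x + 1)·(4x^3 + 4x + 3) = 3x^6 + 2x^5 + 2x^3 + x^2 + 3x + 3 ≡ 1 (mod x^4 + x^3 + 4x^2 + 4x + 3).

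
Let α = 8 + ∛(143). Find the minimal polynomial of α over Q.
m_α(x) = x^3 - 24x^2 + 192x - 655

Set β = α - 8 = ∛(143), so β^3 = 143. Then (α - 8)^3 - 143 = 0, i.e. α is a root of g(x) = (x - 8)^3 - 143 = x^3 - 24x^2 + 192x - 655. Since g(x) = h(x - 8) where h(x) = x^3 - 143, and h is irreducible over Q (because 143 is not a perfect cube, so h has no rational root, and a monic cubic with no rational root is irreducible), g is also irreducible (irreducibility is preserved under the substitution x → x - 8). Hence m_α(x) = x^3 - 24x^2 + 192x - 655.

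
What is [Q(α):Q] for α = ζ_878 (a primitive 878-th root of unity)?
[Q(α):Q] = 438

The minimal polynomial of ζ_878 over Q is the 878-th cyclotomic polynomial Φ_878(x), which is irreducible over Q and has degree φ(878) = 438. Hence [Q(α):Q] = φ(878) = 438.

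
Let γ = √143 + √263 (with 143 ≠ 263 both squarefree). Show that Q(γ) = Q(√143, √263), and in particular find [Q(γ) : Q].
[Q(γ) : Q] = 4 (equivalently, Q(γ) = Q(√143, √263))

Obviously Q(γ) ⊆ Q(√143, √263), and [Q(√143, √263):Q] = 4 (since 143, 263 are distinct squarefree integers > 1 with 37609 not a perfect square). To show equality we compute the minimal polynomial of γ. From γ = √143 + √263: γ^2 = 143 + 2√(37609) + 263 = 406 + 2√(37609), so γ^2 - 406 = 2√(37609); squaring, (γ^2 - 406)^2 = 4·37609, i.e. γ^4 - 812γ^2 + 164836 - 150436 = 0, i.e. γ^4 - 812γ^2 + 14400 = 0. So γ is a root of x^4 - 812x^2 + 14400. This polynomial is irreducible over Q: it has no rational root (each ±√143 ± √263 is irrational), and any factorization into two quadratics over Q would force √(37609) ∈ Q (pairing opposite roots) or √143, √263 ∈ Q (other pairings), all impossible. Hence [Q(γ):Q] = 4 = [Q(√143, √263):Q], so Q(γ) = Q(√143, √263).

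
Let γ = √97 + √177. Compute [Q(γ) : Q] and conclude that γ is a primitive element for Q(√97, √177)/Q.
[Q(γ) : Q] = 4 (equivalently, Q(γ) = Q(√97, √177))

Obviously Q(γ) ⊆ Q(√97, √177), and [Q(√97, √177):Q] = 4 (since 97, 177 are distinct squarefree integers > 1 with 17169 not a perfect square). To show equality we compute the minimal polynomial of γ. From γ = √97 + √177: γ^2 = 97 + 2√(17169) + 177 = 274 + 2√(17169), so γ^2 - 274 = 2√(17169); squaring, (γ^2 - 274)^2 = 4·17169, i.e. γ^4 - 548γ^2 + 75076 - 68676 = 0, i.e. γ^4 - 548γ^2 + 6400 = 0. So γ is a root of x^4 - 548x^2 + 6400. This polynomial is irreducible over Q: it has no rational root (each ±√97 ± √177 is irrational), and any factorization into two quadratics over Q would force √(17169) ∈ Q (pairing opposite roots) or √97, √177 ∈ Q (other pairings), all impossible. Hence [Q(γ):Q] = 4 = [Q(√97, √177):Q], so Q(γ) = Q(√97, √177).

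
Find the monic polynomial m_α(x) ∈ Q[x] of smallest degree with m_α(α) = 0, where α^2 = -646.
m_α(x) = x^2 + 646

α satisfies α^2 + 646 = 0, so x^2 + 646 annihilates α. Since d = -646 is squarefree and ≠ 1, it is not a perfect square in Q, so x^2 + 646 has no rational root and is therefore irreducible over Q (a degree-2 polynomial over a field is irreducible iff it has no root). Hence m_α(x) = x^2 + 646.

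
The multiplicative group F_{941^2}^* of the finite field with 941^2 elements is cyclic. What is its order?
|F_{941^2}^*| = 885480

F_{941^2} has 941^2 = 885481 elements; its multiplicative group consists of all nonzero elements, so |F_{941^2}^*| = 885481 - 1 = 885480. (It is cyclic since any finite subgroup of the multiplicative group of a field is cyclic.)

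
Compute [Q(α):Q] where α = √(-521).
[Q(α):Q] = 2

[Q(α):Q] equals the degree of the minimal polynomial of α. Here α^2 = -521 and x^2 + 521 is irreducible (d = -521 is squarefree, ≠ 1, hence not a square), so deg(m_α) = 2. Thus [Q(α):Q] = 2.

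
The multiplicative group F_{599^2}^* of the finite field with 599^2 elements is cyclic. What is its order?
|F_{599^2}^*| = 358800

F_{599^2} has 599^2 = 358801 elements; its multiplicative group consists of all nonzero elements, so |F_{599^2}^*| = 358801 - 1 = 358800. (It is cyclic since any finite subgroup of the multiplicative group of a field is cyclic.)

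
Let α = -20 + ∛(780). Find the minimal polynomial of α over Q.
m_α(x) = x^3 + 60x^2 + 1200x + 7220

Set β = α + 20 = ∛(780), so β^3 = 780. Then (α + 20)^3 - 780 = 0, i.e. α is a root of g(x) = (x + 20)^3 - 780 = x^3 + 60x^2 + 1200x + 7220. Since g(x) = h(x + 20) where h(x) = x^3 - 780, and h is irreducible over Q (because 780 is not a perfect cube, so h has no rational root, and a monic cubic with no rational root is irreducible), g is also irreducible (irreducibility is preserved under the substitution x → x + 20). Hence m_α(x) = x^3 + 60x^2 + 1200x + 7220.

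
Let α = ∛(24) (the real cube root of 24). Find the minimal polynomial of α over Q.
m_α(x) = x^3 - 24

α satisfies α^3 = 24, so x^3 - 24 annihilates α. By the rational root test, a rational root p/q (in lowest terms) of x^3 - 24 would satisfy p^3 = 24 q^3, forcing q = 1 and p^3 = 24; but 24 is not a perfect cube, contradiction. A monic cubic over Q with no rational root is irreducible (any nontrivial factorization would include a linear factor). Hence x^3 - 24 is the minimal polynomial of α, and in particular [Q(α):Q] = 3.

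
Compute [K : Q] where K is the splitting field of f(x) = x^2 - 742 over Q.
[K : Q] = 2

f(x) = x^2 - 742 factors as (x - √742)(x + √742). The splitting field is K = Q(√742). Since 742 is squarefree and > 1, it is not a perfect square, so x^2 - 742 is irreducible over Q and [Q(√742) : Q] = 2. Hence [K : Q] = 2.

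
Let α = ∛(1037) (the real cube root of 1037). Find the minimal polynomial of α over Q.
m_α(x) = x^3 - 1037

α satisfies α^3 = 1037, so x^3 - 1037 annihilates α. By the rational root test, a rational root p/q (in lowest terms) of x^3 - 1037 would satisfy p^3 = 1037 q^3, forcing q = 1 and p^3 = 1037; but 1037 is not a perfect cube, contradiction. A monic cubic over Q with no rational root is irreducible (any nontrivial factorization would include a linear factor). Hence x^3 - 1037 is the minimal polynomial of α, and in particular [Q(α):Q] = 3.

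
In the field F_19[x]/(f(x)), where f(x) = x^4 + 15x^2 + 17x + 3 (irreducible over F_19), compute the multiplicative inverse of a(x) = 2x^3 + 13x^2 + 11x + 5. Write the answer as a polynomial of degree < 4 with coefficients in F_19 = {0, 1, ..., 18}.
a(x)^(-1) ≡ x^3 + 14x^2 + 7x (mod f(x))

Since f is irreducible over F_19, F_19[x]/(f) is a field and a(x) ≠ 0 has an inverse. Apply the extended Euclidean algorithm to f(x) and a(x) in F_19[x]: f(x) = (10x + 11)·a(x) + (9x^2 + 17x + 5);  a(x) = (15x + 9)·(9x^2 + 17x + 5) + (11x + 17);  (9x^2 + 17x + 5) = (6x + 13)·(11x + 17) + (12). The last nonzero remainder is the constant 12 = gcd(f, a) in F_19. Back-substituting through the division chain expresses 12 = s(x)·a(x) + t(x)·f(x) with s(x) ≡ 12x^3 + 16x^2 + 8x (mod f), so (12x^3 + 16x^2 + 8x)·a(x) ≡ 12 (mod f). Multiplying by 12^(-1) ≡ 8 in F_19 gives a(x)^(-1) ≡ 8·(12x^3 + 16x^2 + 8x) ≡ x^3 + 14x^2 + 7x (mod f). Check: (2x^3 + 13x^2 + 11x + 5)·(x^3 + 14x^2 + 7x) = 2x^6 + 3x^5 + 17x^4 + 3x^3 + 14x^2 + 16x ≡ 1 (mod x^4 + 15x^2 + 17x + 3).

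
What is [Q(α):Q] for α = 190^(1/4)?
[Q(α):Q] = 4

α is a root of x^4 - 190. By Eisenstein's criterion at the prime p = 2 (which divides the constant term 190 but p^2 = 4 does not, since 190 is squarefree), x^4 - 190 is irreducible over Q. Hence [Q(α):Q] = 4.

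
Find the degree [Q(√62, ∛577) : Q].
[Q(√62, ∛577) : Q] = 6

Let L = Q(√62, ∛577). Since Q(√62) ⊂ L and [Q(√62):Q] = 2, the tower law gives 2 | [L:Q]. Likewise Q(∛577) ⊂ L with [Q(∛577):Q] = 3 (because 577 is not a perfect cube), so 3 | [L:Q]. As gcd(2,3) = 1, [L:Q] is divisible by 6. Conversely L is generated over Q by √62 and ∛577, so [L:Q] ≤ 2·3 = 6. Therefore [Q(√62, ∛577) : Q] = 6.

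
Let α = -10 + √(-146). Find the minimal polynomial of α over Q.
m_α(x) = x^2 + 20x + 246

From α + 10 = √(-146), squaring gives (α + 10)^2 = -146, i.e. α^2 + 20α + 100 = -146, so α^2 + 20α + 246 = 0. The discriminant of x^2 + 20x + 246 is (20)^2 - 4·(246) = 400 - 984 = -584, and 4·(-146) is not a perfect square in Q since -146 is squarefree and ≠ 1. Hence x^2 + 20x + 246 is irreducible over Q and is the minimal polynomial of α.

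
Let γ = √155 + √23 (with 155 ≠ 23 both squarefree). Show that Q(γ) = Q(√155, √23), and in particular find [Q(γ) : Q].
[Q(γ) : Q] = 4 (equivalently, Q(γ) = Q(√155, √23))

Obviously Q(γ) ⊆ Q(√155, √23), and [Q(√155, √23):Q] = 4 (since 155, 23 are distinct squarefree integers > 1 with 3565 not a perfect square). To show equality we compute the minimal polynomial of γ. From γ = √155 + √23: γ^2 = 155 + 2√(3565) + 23 = 178 + 2√(3565), so γ^2 - 178 = 2√(3565); squaring, (γ^2 - 178)^2 = 4·3565, i.e. γ^4 - 356γ^2 + 31684 - 14260 = 0, i.e. γ^4 - 356γ^2 + 17424 = 0. So γ is a root of x^4 - 356x^2 + 17424. This polynomial is irreducible over Q: it has no rational root (each ±√155 ± √23 is irrational), and any factorization into two quadratics over Q would force √(3565) ∈ Q (pairing opposite roots) or √155, √23 ∈ Q (other pairings), all impossible. Hence [Q(γ):Q] = 4 = [Q(√155, √23):Q], so Q(γ) = Q(√155, √23).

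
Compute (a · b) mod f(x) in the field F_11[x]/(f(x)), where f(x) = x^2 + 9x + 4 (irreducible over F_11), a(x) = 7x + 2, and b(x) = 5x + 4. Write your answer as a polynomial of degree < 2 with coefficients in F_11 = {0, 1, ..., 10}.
a · b ≡ 9x (mod f(x))

Multiply in F_11[x]: a(x)·b(x) = (7x + 2)·(5x + 4) = 2x^2 + 5x + 8. This has degree ≥ 2, so divide by f(x) over F_11: 2x^2 + 5x + 8 = (2)·(x^2 + 9x + 4) + (9x). Hence a·b ≡ 9x (mod f). (F_11[x]/(f) is a field with 11^2 = 121 elements since f is irreducible of degree 2.)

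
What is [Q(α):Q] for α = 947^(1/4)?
[Q(α):Q] = 4

α is a root of x^4 - 947. By Eisenstein's criterion at the prime p = 947 (which divides the constant term 947 but p^2 = 896809 does not, since 947 is squarefree), x^4 - 947 is irreducible over Q. Hence [Q(α):Q] = 4.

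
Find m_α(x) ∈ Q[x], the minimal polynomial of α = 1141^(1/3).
m_α(x) = x^3 - 1141

α satisfies α^3 = 1141, so x^3 - 1141 annihilates α. By the rational root test, a rational root p/q (in lowest terms) of x^3 - 1141 would satisfy p^3 = 1141 q^3, forcing q = 1 and p^3 = 1141; but 1141 is not a perfect cube, contradiction. A monic cubic over Q with no rational root is irreducible (any nontrivial factorization would include a linear factor). Hence x^3 - 1141 is the minimal polynomial of α, and in particular [Q(α):Q] = 3.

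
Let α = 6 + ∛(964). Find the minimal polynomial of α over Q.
m_α(x) = x^3 - 18x^2 + 108x - 1180

Set β = α - 6 = ∛(964), so β^3 = 964. Then (α - 6)^3 - 964 = 0, i.e. α is a root of g(x) = (x - 6)^3 - 964 = x^3 - 18x^2 + 108x - 1180. Since g(x) = h(x - 6) where h(x) = x^3 - 964, and h is irreducible over Q (because 964 is not a perfect cube, so h has no rational root, and a monic cubic with no rational root is irreducible), g is also irreducible (irreducibility is preserved under the substitution x → x - 6). Hence m_α(x) = x^3 - 18x^2 + 108x - 1180.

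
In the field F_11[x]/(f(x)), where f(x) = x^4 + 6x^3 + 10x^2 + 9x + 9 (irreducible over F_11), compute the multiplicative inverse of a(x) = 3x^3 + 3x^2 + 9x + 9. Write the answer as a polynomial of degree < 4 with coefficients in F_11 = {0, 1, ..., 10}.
a(x)^(-1) ≡ 8x^3 + 7x + 6 (mod f(x))

Since f is irreducible over F_11, F_11[x]/(f) is a field and a(x) ≠ 0 has an inverse. Apply the extended Euclidean algorithm to f(x) and a(x) in F_11[x]: f(x) = (4x + 9)·a(x) + (2x^2 + 2x + 5);  a(x) = (7x)·(2x^2 + 2x + 5) + (7x + 9);  (2x^2 + 2x + 5) = (5x + 8)·(7x + 9) + (10). The last nonzero remainder is the constant 10 = gcd(f, a) in F_11. Back-substituting through the division chain expresses 10 = s(x)·a(x) + t(x)·f(x) with s(x) ≡ 3x^3 + 4x + 5 (mod f), so (3x^3 + 4x + 5)·a(x) ≡ 10 (mod f). Multiplying by 10^(-1) ≡ 10 in F_11 gives a(x)^(-1) ≡ 10·(3x^3 + 4x + 5) ≡ 8x^3 + 7x + 6 (mod f). Check: (3x^3 + 3x^2 + 9x + 9)·(8x^3 + 7x + 6) = 2x^6 + 2x^5 + 5x^4 + x^3 + 4x^2 + 7x + 10 ≡ 1 (mod x^4 + 6x^3 + 10x^2 + 9x + 9).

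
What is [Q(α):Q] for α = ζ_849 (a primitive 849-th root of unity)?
[Q(α):Q] = 564

The minimal polynomial of ζ_849 over Q is the 849-th cyclotomic polynomial Φ_849(x), which is irreducible over Q and has degree φ(849) = 564. Hence [Q(α):Q] = φ(849) = 564.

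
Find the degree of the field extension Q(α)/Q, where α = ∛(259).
[Q(α):Q] = 3

The minimal polynomial of α is x^3 - 259, irreducible over Q since 259 is not a perfect cube (so x^3 - 259 has no rational root). Hence [Q(α):Q] = deg(m_α) = 3.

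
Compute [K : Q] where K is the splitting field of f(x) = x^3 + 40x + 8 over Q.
[K : Q] = 6

By the rational root test, any rational root of the monic integer polynomial f(x) = x^3 + 40x + 8 must be an integer dividing the constant term 8, i.e. one of ±{1, 2, 4, 8}. Evaluating: f(1) = 49, f(-1) = -33, f(2) = 96, f(-2) = -80, f(4) = 232, f(-4) = -216, f(8) = 840, f(-8) = -824; none is 0, so f has no rational root and is therefore irreducible over Q (a cubic with no linear factor over a field is irreducible). For an irreducible cubic, the Galois group is A_3 or S_3 according as the discriminant disc(f) = -4a^3 - 27b^2 = -4·(40)^3 - 27·(8)^2 = -257728 is or is not a square in Q. Here disc(f) = -257728 is not a perfect square in Q, so the Galois group of f over Q is not contained in A_3 and must be all of S_3. The splitting field has degree |S_3| = 6 over Q, so [K : Q] = 6.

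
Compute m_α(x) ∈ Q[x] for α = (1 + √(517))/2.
m_α(x) = x^2 - x - 129

From 2α - 1 = √(517), squaring gives (2α - 1)^2 = 517, i.e. 4α^2 - 4α + 1 = 517, so α^2 - α + (1 - 517)/4 = 0. Since 517 ≡ 1 (mod 4), (1 - 517)/4 = -129 ∈ Z. The polynomial x^2 - x - 129 has discriminant 1 - 4·(-129) = 517, which is not a perfect square in Q (d = 517 is squarefree and ≠ 1), so x^2 - x - 129 is irreducible over Q. It is the minimal polynomial of α.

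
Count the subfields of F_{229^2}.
F_{229^2} has 2 subfields

The subfields of F_{p^n} are exactly the fields F_{p^d} for d | n (each is the fixed field of the unique index-d subgroup of Gal(F_{p^n}/F_p) ≅ Z/nZ). The divisors of n = 2 are {1, 2}, giving 2 subfields: F_{229^1}, F_{229^2}.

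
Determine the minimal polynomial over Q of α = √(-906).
m_α(x) = x^2 + 906

α satisfies α^2 + 906 = 0, so x^2 + 906 annihilates α. Since d = -906 is squarefree and ≠ 1, it is not a perfect square in Q, so x^2 + 906 has no rational root and is therefore irreducible over Q (a degree-2 polynomial over a field is irreducible iff it has no root). Hence m_α(x) = x^2 + 906.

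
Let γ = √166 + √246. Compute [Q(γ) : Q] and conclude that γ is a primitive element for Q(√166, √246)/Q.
[Q(γ) : Q] = 4 (equivalently, Q(γ) = Q(√166, √246))

Obviously Q(γ) ⊆ Q(√166, √246), and [Q(√166, √246):Q] = 4 (since 166, 246 are distinct squarefree integers > 1 with 40836 not a perfect square). To show equality we compute the minimal polynomial of γ. From γ = √166 + √246: γ^2 = 166 + 2√(40836) + 246 = 412 + 2√(40836), so γ^2 - 412 = 2√(40836); squaring, (γ^2 - 412)^2 = 4·40836, i.e. γ^4 - 824γ^2 + 169744 - 163344 = 0, i.e. γ^4 - 824γ^2 + 6400 = 0. So γ is a root of x^4 - 824x^2 + 6400. This polynomial is irreducible over Q: it has no rational root (each ±√166 ± √246 is irrational), and any factorization into two quadratics over Q would force √(40836) ∈ Q (pairing opposite roots) or √166, √246 ∈ Q (other pairings), all impossible. Hence [Q(γ):Q] = 4 = [Q(√166, √246):Q], so Q(γ) = Q(√166, √246).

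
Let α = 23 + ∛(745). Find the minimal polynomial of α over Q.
m_α(x) = x^3 - 69x^2 + 1587x - 12912

Set β = α - 23 = ∛(745), so β^3 = 745. Then (α - 23)^3 - 745 = 0, i.e. α is a root of g(x) = (x - 23)^3 - 745 = x^3 - 69x^2 + 1587x - 12912. Since g(x) = h(x - 23) where h(x) = x^3 - 745, and h is irreducible over Q (because 745 is not a perfect cube, so h has no rational root, and a monic cubic with no rational root is irreducible), g is also irreducible (irreducibility is preserved under the substitution x → x - 23). Hence m_α(x) = x^3 - 69x^2 + 1587x - 12912.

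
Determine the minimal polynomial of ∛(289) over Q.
m_α(x) = x^3 - 289

α satisfies α^3 = 289, so x^3 - 289 annihilates α. By the rational root test, a rational root p/q (in lowest terms) of x^3 - 289 would satisfy p^3 = 289 q^3, forcing q = 1 and p^3 = 289; but 289 is not a perfect cube, contradiction. A monic cubic over Q with no rational root is irreducible (any nontrivial factorization would include a linear factor). Hence x^3 - 289 is the minimal polynomial of α, and in particular [Q(α):Q] = 3.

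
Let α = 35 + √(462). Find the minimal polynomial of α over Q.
m_α(x) = x^2 - 70x + 763

From α - 35 = √(462), squaring gives (α - 35)^2 = 462, i.e. α^2 - 70α + 1225 = 462, so α^2 - 70α + 763 = 0. The discriminant of x^2 - 70x + 763 is (-70)^2 - 4·(763) = 4900 - 3052 = 1848, and 4·(462) is not a perfect square in Q since 462 is squarefree and ≠ 1. Hence x^2 - 70x + 763 is irreducible over Q and is the minimal polynomial of α.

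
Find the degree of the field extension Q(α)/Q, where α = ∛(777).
[Q(α):Q] = 3

The minimal polynomial of α is x^3 - 777, irreducible over Q since 777 is not a perfect cube (so x^3 - 777 has no rational root). Hence [Q(α):Q] = deg(m_α) = 3.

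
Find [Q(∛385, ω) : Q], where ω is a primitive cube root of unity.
[Q(∛385, ω) : Q] = 6

[Q(∛385):Q] = 3 (min poly x^3 - 385, irreducible since 385 is not a perfect cube). [Q(ω):Q] = 2 (min poly x^2 + x + 1). Since Q(∛385) ⊂ R and ω ∉ R, we have ω ∉ Q(∛385), so x^2 + x + 1 remains irreducible over Q(∛385) and [Q(∛385, ω) : Q(∛385)] = 2. By the tower law, [Q(∛385, ω) : Q] = 3 · 2 = 6. (In fact Q(∛385, ω) is the splitting field of x^3 - 385 over Q.)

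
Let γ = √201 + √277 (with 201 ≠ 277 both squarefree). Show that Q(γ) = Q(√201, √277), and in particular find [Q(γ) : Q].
[Q(γ) : Q] = 4 (equivalently, Q(γ) = Q(√201, √277))

Obviously Q(γ) ⊆ Q(√201, √277), and [Q(√201, √277):Q] = 4 (since 201, 277 are distinct squarefree integers > 1 with 55677 not a perfect square). To show equality we compute the minimal polynomial of γ. From γ = √201 + √277: γ^2 = 201 + 2√(55677) + 277 = 478 + 2√(55677), so γ^2 - 478 = 2√(55677); squaring, (γ^2 - 478)^2 = 4·55677, i.e. γ^4 - 956γ^2 + 228484 - 222708 = 0, i.e. γ^4 - 956γ^2 + 5776 = 0. So γ is a root of x^4 - 956x^2 + 5776. This polynomial is irreducible over Q: it has no rational root (each ±√201 ± √277 is irrational), and any factorization into two quadratics over Q would force √(55677) ∈ Q (pairing opposite roots) or √201, √277 ∈ Q (other pairings), all impossible. Hence [Q(γ):Q] = 4 = [Q(√201, √277):Q], so Q(γ) = Q(√201, √277).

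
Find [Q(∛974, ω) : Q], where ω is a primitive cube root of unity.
[Q(∛974, ω) : Q] = 6

[Q(∛974):Q] = 3 (min poly x^3 - 974, irreducible since 974 is not a perfect cube). [Q(ω):Q] = 2 (min poly x^2 + x + 1). Since Q(∛974) ⊂ R and ω ∉ R, we have ω ∉ Q(∛974), so x^2 + x + 1 remains irreducible over Q(∛974) and [Q(∛974, ω) : Q(∛974)] = 2. By the tower law, [Q(∛974, ω) : Q] = 3 · 2 = 6. (In fact Q(∛974, ω) is the splitting field of x^3 - 974 over Q.)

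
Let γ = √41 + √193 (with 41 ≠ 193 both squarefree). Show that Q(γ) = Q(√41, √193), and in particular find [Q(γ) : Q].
[Q(γ) : Q] = 4 (equivalently, Q(γ) = Q(√41, √193))

Obviously Q(γ) ⊆ Q(√41, √193), and [Q(√41, √193):Q] = 4 (since 41, 193 are distinct squarefree integers > 1 with 7913 not a perfect square). To show equality we compute the minimal polynomial of γ. From γ = √41 + √193: γ^2 = 41 + 2√(7913) + 193 = 234 + 2√(7913), so γ^2 - 234 = 2√(7913); squaring, (γ^2 - 234)^2 = 4·7913, i.e. γ^4 - 468γ^2 + 54756 - 31652 = 0, i.e. γ^4 - 468γ^2 + 23104 = 0. So γ is a root of x^4 - 468x^2 + 23104. This polynomial is irreducible over Q: it has no rational root (each ±√41 ± √193 is irrational), and any factorization into two quadratics over Q would force √(7913) ∈ Q (pairing opposite roots) or √41, √193 ∈ Q (other pairings), all impossible. Hence [Q(γ):Q] = 4 = [Q(√41, √193):Q], so Q(γ) = Q(√41, √193).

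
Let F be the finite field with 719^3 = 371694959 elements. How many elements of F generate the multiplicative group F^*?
There are φ(371694958) = 184775256 primitive elements

F_q^* is cyclic of order q - 1 = 371694958. A cyclic group of order m has exactly φ(m) generators. Here m = 371694958 = 2 · 359 · 487 · 1063, so the number of primitive elements is φ(371694958) = 184775256.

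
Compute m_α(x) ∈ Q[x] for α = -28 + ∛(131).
m_α(x) = x^3 + 84x^2 + 2352x + 21821

Set β = α + 28 = ∛(131), so β^3 = 131. Then (α + 28)^3 - 131 = 0, i.e. α is a root of g(x) = (x + 28)^3 - 131 = x^3 + 84x^2 + 2352x + 21821. Since g(x) = h(x + 28) where h(x) = x^3 - 131, and h is irreducible over Q (because 131 is not a perfect cube, so h has no rational root, and a monic cubic with no rational root is irreducible), g is also irreducible (irreducibility is preserved under the substitution x → x + 28). Hence m_α(x) = x^3 + 84x^2 + 2352x + 21821.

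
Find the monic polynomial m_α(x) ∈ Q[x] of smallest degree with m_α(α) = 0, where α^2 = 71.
m_α(x) = x^2 - 71

α satisfies α^2 - 71 = 0, so x^2 - 71 annihilates α. Since d = 71 is squarefree and ≠ 1, it is not a perfect square in Q, so x^2 - 71 has no rational root and is therefore irreducible over Q (a degree-2 polynomial over a field is irreducible iff it has no root). Hence m_α(x) = x^2 - 71.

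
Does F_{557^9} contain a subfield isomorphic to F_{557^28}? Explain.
No: F_{557^28} is not a subfield of F_{557^9}

F_{p^m} embeds in F_{p^n} iff m | n. Here 28 ∤ 9 (since 9 = 0·28 + 9 with remainder 9 ≠ 0), so F_{557^28} is not a subfield of F_{557^9}. Equivalently: if it were, the tower law would give 28 = [F_{557^28}:F_557] dividing [F_{557^9}:F_557] = 9, contradiction.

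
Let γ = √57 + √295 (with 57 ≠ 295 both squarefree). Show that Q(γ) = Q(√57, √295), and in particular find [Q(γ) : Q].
[Q(γ) : Q] = 4 (equivalently, Q(γ) = Q(√57, √295))

Obviously Q(γ) ⊆ Q(√57, √295), and [Q(√57, √295):Q] = 4 (since 57, 295 are distinct squarefree integers > 1 with 16815 not a perfect square). To show equality we compute the minimal polynomial of γ. From γ = √57 + √295: γ^2 = 57 + 2√(16815) + 295 = 352 + 2√(16815), so γ^2 - 352 = 2√(16815); squaring, (γ^2 - 352)^2 = 4·16815, i.e. γ^4 - 704γ^2 + 123904 - 67260 = 0, i.e. γ^4 - 704γ^2 + 56644 = 0. So γ is a root of x^4 - 704x^2 + 56644. This polynomial is irreducible over Q: it has no rational root (each ±√57 ± √295 is irrational), and any factorization into two quadratics over Q would force √(16815) ∈ Q (pairing opposite roots) or √57, √295 ∈ Q (other pairings), all impossible. Hence [Q(γ):Q] = 4 = [Q(√57, √295):Q], so Q(γ) = Q(√57, √295).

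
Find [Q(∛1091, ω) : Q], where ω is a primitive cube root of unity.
[Q(∛1091, ω) : Q] = 6

[Q(∛1091):Q] = 3 (min poly x^3 - 1091, irreducible since 1091 is not a perfect cube). [Q(ω):Q] = 2 (min poly x^2 + x + 1). Since Q(∛1091) ⊂ R and ω ∉ R, we have ω ∉ Q(∛1091), so x^2 + x + 1 remains irreducible over Q(∛1091) and [Q(∛1091, ω) : Q(∛1091)] = 2. By the tower law, [Q(∛1091, ω) : Q] = 3 · 2 = 6. (In fact Q(∛1091, ω) is the splitting field of x^3 - 1091 over Q.)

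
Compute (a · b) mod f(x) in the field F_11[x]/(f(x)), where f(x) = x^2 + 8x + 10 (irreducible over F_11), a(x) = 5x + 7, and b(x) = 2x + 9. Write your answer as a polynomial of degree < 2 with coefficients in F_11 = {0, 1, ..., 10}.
a · b ≡ x + 7 (mod f(x))

Multiply in F_11[x]: a(x)·b(x) = (5x + 7)·(2x + 9) = 10x^2 + 4x + 8. This has degree ≥ 2, so divide by f(x) over F_11: 10x^2 + 4x + 8 = (10)·(x^2 + 8x + 10) + (x + 7). Hence a·b ≡ x + 7 (mod f). (F_11[x]/(f) is a field with 11^2 = 121 elements since f is irreducible of degree 2.)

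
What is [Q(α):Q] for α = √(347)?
[Q(α):Q] = 2

[Q(α):Q] equals the degree of the minimal polynomial of α. Here α^2 = 347 and x^2 - 347 is irreducible (d = 347 is squarefree, ≠ 1, hence not a square), so deg(m_α) = 2. Thus [Q(α):Q] = 2.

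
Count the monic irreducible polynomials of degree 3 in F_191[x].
There are 2322560 monic irreducible polynomials of degree 3 over F_191

Each element of F_{191^3} that lies in no proper subfield is a root of exactly one monic irreducible of degree 3 over F_191, and each such polynomial has 3 distinct roots in F_{191^3}. By Möbius inversion the count is N_191(3) = (1/3) Σ_{d|3} μ(3/d) · 191^d = (1/3)(μ(3)·191^1 + μ(1)·191^3) = 6967680/3 = 2322560.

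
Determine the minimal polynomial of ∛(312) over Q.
m_α(x) = x^3 - 312

α satisfies α^3 = 312, so x^3 - 312 annihilates α. By the rational root test, a rational root p/q (in lowest terms) of x^3 - 312 would satisfy p^3 = 312 q^3, forcing q = 1 and p^3 = 312; but 312 is not a perfect cube, contradiction. A monic cubic over Q with no rational root is irreducible (any nontrivial factorization would include a linear factor). Hence x^3 - 312 is the minimal polynomial of α, and in particular [Q(α):Q] = 3.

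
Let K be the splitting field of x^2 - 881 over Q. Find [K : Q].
[K : Q] = 2

f(x) = x^2 - 881 factors as (x - √881)(x + √881). The splitting field is K = Q(√881). Since 881 is squarefree and > 1, it is not a perfect square, so x^2 - 881 is irreducible over Q and [Q(√881) : Q] = 2. Hence [K : Q] = 2.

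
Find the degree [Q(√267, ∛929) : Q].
[Q(√267, ∛929) : Q] = 6

Let L = Q(√267, ∛929). Since Q(√267) ⊂ L and [Q(√267):Q] = 2, the tower law gives 2 | [L:Q]. Likewise Q(∛929) ⊂ L with [Q(∛929):Q] = 3 (because 929 is not a perfect cube), so 3 | [L:Q]. As gcd(2,3) = 1, [L:Q] is divisible by 6. Conversely L is generated over Q by √267 and ∛929, so [L:Q] ≤ 2·3 = 6. Therefore [Q(√267, ∛929) : Q] = 6.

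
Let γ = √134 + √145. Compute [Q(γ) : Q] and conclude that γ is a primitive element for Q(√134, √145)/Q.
[Q(γ) : Q] = 4 (equivalently, Q(γ) = Q(√134, √145))

Obviously Q(γ) ⊆ Q(√134, √145), and [Q(√134, √145):Q] = 4 (since 134, 145 are distinct squarefree integers > 1 with 19430 not a perfect square). To show equality we compute the minimal polynomial of γ. From γ = √134 + √145: γ^2 = 134 + 2√(19430) + 145 = 279 + 2√(19430), so γ^2 - 279 = 2√(19430); squaring, (γ^2 - 279)^2 = 4·19430, i.e. γ^4 - 558γ^2 + 77841 - 77720 = 0, i.e. γ^4 - 558γ^2 + 121 = 0. So γ is a root of x^4 - 558x^2 + 121. This polynomial is irreducible over Q: it has no rational root (each ±√134 ± √145 is irrational), and any factorization into two quadratics over Q would force √(19430) ∈ Q (pairing opposite roots) or √134, √145 ∈ Q (other pairings), all impossible. Hence [Q(γ):Q] = 4 = [Q(√134, √145):Q], so Q(γ) = Q(√134, √145).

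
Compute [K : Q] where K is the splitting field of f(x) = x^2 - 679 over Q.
[K : Q] = 2

f(x) = x^2 - 679 factors as (x - √679)(x + √679). The splitting field is K = Q(√679). Since 679 is squarefree and > 1, it is not a perfect square, so x^2 - 679 is irreducible over Q and [Q(√679) : Q] = 2. Hence [K : Q] = 2.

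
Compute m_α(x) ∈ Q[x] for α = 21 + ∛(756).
m_α(x) = x^3 - 63x^2 + 1323x - 10017

Set β = α - 21 = ∛(756), so β^3 = 756. Then (α - 21)^3 - 756 = 0, i.e. α is a root of g(x) = (x - 21)^3 - 756 = x^3 - 63x^2 + 1323x - 10017. Since g(x) = h(x - 21) where h(x) = x^3 - 756, and h is irreducible over Q (because 756 is not a perfect cube, so h has no rational root, and a monic cubic with no rational root is irreducible), g is also irreducible (irreducibility is preserved under the substitution x → x - 21). Hence m_α(x) = x^3 - 63x^2 + 1323x - 10017.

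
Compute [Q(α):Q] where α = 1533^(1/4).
[Q(α):Q] = 4

α is a root of x^4 - 1533. By Eisenstein's criterion at the prime p = 3 (which divides the constant term 1533 but p^2 = 9 does not, since 1533 is squarefree), x^4 - 1533 is irreducible over Q. Hence [Q(α):Q] = 4.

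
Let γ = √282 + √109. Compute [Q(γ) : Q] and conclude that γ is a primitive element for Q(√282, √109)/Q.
[Q(γ) : Q] = 4 (equivalently, Q(γ) = Q(√282, √109))

Obviously Q(γ) ⊆ Q(√282, √109), and [Q(√282, √109):Q] = 4 (since 282, 109 are distinct squarefree integers > 1 with 30738 not a perfect square). To show equality we compute the minimal polynomial of γ. From γ = √282 + √109: γ^2 = 282 + 2√(30738) + 109 = 391 + 2√(30738), so γ^2 - 391 = 2√(30738); squaring, (γ^2 - 391)^2 = 4·30738, i.e. γ^4 - 782γ^2 + 152881 - 122952 = 0, i.e. γ^4 - 782γ^2 + 29929 = 0. So γ is a root of x^4 - 782x^2 + 29929. This polynomial is irreducible over Q: it has no rational root (each ±√282 ± √109 is irrational), and any factorization into two quadratics over Q would force √(30738) ∈ Q (pairing opposite roots) or √282, √109 ∈ Q (other pairings), all impossible. Hence [Q(γ):Q] = 4 = [Q(√282, √109):Q], so Q(γ) = Q(√282, √109).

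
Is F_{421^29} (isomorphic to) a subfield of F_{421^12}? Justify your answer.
No: F_{421^29} is not a subfield of F_{421^12}

F_{p^m} embeds in F_{p^n} iff m | n. Here 29 ∤ 12 (since 12 = 0·29 + 12 with remainder 12 ≠ 0), so F_{421^29} is not a subfield of F_{421^12}. Equivalently: if it were, the tower law would give 29 = [F_{421^29}:F_421] dividing [F_{421^12}:F_421] = 12, contradiction.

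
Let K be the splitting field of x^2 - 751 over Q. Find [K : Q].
[K : Q] = 2

f(x) = x^2 - 751 factors as (x - √751)(x + √751). The splitting field is K = Q(√751). Since 751 is squarefree and > 1, it is not a perfect square, so x^2 - 751 is irreducible over Q and [Q(√751) : Q] = 2. Hence [K : Q] = 2.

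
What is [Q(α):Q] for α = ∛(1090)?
[Q(α):Q] = 3

The minimal polynomial of α is x^3 - 1090, irreducible over Q since 1090 is not a perfect cube (so x^3 - 1090 has no rational root). Hence [Q(α):Q] = deg(m_α) = 3.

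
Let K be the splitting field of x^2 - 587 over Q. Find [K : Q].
[K : Q] = 2

f(x) = x^2 - 587 factors as (x - √587)(x + √587). The splitting field is K = Q(√587). Since 587 is squarefree and > 1, it is not a perfect square, so x^2 - 587 is irreducible over Q and [Q(√587) : Q] = 2. Hence [K : Q] = 2.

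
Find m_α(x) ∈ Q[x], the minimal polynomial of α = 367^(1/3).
m_α(x) = x^3 - 367

α satisfies α^3 = 367, so x^3 - 367 annihilates α. By the rational root test, a rational root p/q (in lowest terms) of x^3 - 367 would satisfy p^3 = 367 q^3, forcing q = 1 and p^3 = 367; but 367 is not a perfect cube, contradiction. A monic cubic over Q with no rational root is irreducible (any nontrivial factorization would include a linear factor). Hence x^3 - 367 is the minimal polynomial of α, and in particular [Q(α):Q] = 3.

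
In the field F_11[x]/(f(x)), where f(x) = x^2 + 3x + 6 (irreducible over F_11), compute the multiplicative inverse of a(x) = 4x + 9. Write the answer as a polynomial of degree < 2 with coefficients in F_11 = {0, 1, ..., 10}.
a(x)^(-1) ≡ 6x + 10 (mod f(x))

Since f is irreducible over F_11, F_11[x]/(f) is a field and a(x) ≠ 0 has an inverse. Apply the extended Euclidean algorithm to f(x) and a(x) in F_11[x]: f(x) = (3x + 5)·a(x) + (5). The last nonzero remainder is the constant 5 = gcd(f, a) in F_11. Back-substituting through the division chain expresses 5 = s(x)·a(x) + t(x)·f(x) with s(x) ≡ 8x + 6 (mod f), so (8x + 6)·a(x) ≡ 5 (mod f). Multiplying by 5^(-1) ≡ 9 in F_11 gives a(x)^(-1) ≡ 9·(8x + 6) ≡ 6x + 10 (mod f). Check: (4x + 9)·(6x + 10) = 2x^2 + 6x + 2 ≡ 1 (mod x^2 + 3x + 6).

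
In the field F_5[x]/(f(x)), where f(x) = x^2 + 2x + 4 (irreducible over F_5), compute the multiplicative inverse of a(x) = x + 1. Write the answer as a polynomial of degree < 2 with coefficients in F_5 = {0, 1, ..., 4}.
a(x)^(-1) ≡ 3x + 3 (mod f(x))

Since f is irreducible over F_5, F_5[x]/(f) is a field and a(x) ≠ 0 has an inverse. Apply the extended Euclidean algorithm to f(x) and a(x) in F_5[x]: f(x) = (x + 1)·a(x) + (3). The last nonzero remainder is the constant 3 = gcd(f, a) in F_5. Back-substituting through the division chain expresses 3 = s(x)·a(x) + t(x)·f(x) with s(x) ≡ 4x + 4 (mod f), so (4x + 4)·a(x) ≡ 3 (mod f). Multiplying by 3^(-1) ≡ 2 in F_5 gives a(x)^(-1) ≡ 2·(4x + 4) ≡ 3x + 3 (mod f). Check: (x + 1)·(3x + 3) = 3x^2 + x + 3 ≡ 1 (mod x^2 + 2x + 4).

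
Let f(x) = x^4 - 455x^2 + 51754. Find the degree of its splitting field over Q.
[K : Q] = 4

Solving the quadratic in x^2: x^2 = (455 ± √(455^2 - 4·51754))/2 = (455 ± √9)/2 = (455 ± 3)/2, giving x^2 = 229 or x^2 = 226. So f(x) = (x^2 - 229)(x^2 - 226) and the roots of f are ±√229, ±√226. Hence the splitting field is K = Q(√229, √226). Since 229 and 226 are distinct squarefree integers > 1, their product 51754 is not a perfect square, so √226 ∉ Q(√229). By the tower law [K:Q] = [Q(√229,√226):Q(√229)] · [Q(√229):Q] = 2 · 2 = 4.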